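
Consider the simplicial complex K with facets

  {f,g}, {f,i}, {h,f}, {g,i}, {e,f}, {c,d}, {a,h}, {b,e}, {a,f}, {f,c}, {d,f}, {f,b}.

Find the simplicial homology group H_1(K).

H_1 = Z^4.

Take the total order a < b < c < d < e < f < g < h < i on the vertex set. Then K (dimension 1) consists of the simplices:

  0-simplices (9): a, b, c, d, e, f, g, h, i
  1-simplices (12): af, ah, be, bf, cd, cf, df, ef, fg, fh, fi, gi

Hence C_0 ≅ Z^9, C_1 ≅ Z^12.

The boundary map ∂_1: C_1 → C_0 sends each edge [p,q] (with p < q) to q − p. For instance
  ∂af = f − a.
The resulting 9×12 matrix has rank 8, and its Smith normal form has invariant factors (1,1,1,1,1,1,1,1).

Computing H_k = (kernel of ∂_k) / (image of ∂_{k+1}):

  H_1: rank ker ∂_1 − rank ∂_2 = (12 − 8) − 0 = 4, and there is no ∂_2, so H_1 = Z^4.

(K is a triangulation of a wedge of 4 circles.)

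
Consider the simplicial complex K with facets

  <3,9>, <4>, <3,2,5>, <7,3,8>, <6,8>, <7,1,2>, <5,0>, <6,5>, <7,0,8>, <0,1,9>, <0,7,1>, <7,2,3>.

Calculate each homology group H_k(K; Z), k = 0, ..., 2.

H_0 ≅ Z^2,  H_1 ≅ Z^3,  H_2 = 0.

K has 10 vertices, 18 edges, 7 triangles.
rank ∂_0 = 0, rank ∂_1 = 8 ⇒ b_0 = 10 − 0 − 8 = 2; all invariant factors of ∂_1 are 1 so no torsion. So H_0 ≅ Z^2.
rank ∂_1 = 8, rank ∂_2 = 7 ⇒ b_1 = 18 − 8 − 7 = 3; all invariant factors of ∂_2 are 1 so no torsion. So H_1 ≅ Z^3.
rank ∂_2 = 7, rank ∂_3 = 0 ⇒ b_2 = 7 − 7 − 0 = 0. So H_2 ≅ 0.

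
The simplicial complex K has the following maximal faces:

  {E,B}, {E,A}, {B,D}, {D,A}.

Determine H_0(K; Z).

H_0 = Z.

We work with the vertex ordering A < B < D < E. The simplices of K, each written with vertices in increasing order, are:

  0-simplices (4): A, B, D, E
  1-simplices (4): AD, AE, BD, BE

Hence C_0 ≅ Z^4, C_1 ≅ Z^4.

∂_1: C_1 → C_0 sends each edge [p,q] (with p < q) to q − p. For instance
  ∂AD = D − A.
This gives a 4×4 integer matrix of rank 3; reducing to Smith normal form yields diagonal entries (1,1,1).

Now H_k = ker ∂_k / im ∂_{k+1}, so:

  H_0: rank C_0 − rank ∂_1 = 4 − 3 = 1, and the invariant factors of ∂_1 are all 1, so H_0 ≅ Z.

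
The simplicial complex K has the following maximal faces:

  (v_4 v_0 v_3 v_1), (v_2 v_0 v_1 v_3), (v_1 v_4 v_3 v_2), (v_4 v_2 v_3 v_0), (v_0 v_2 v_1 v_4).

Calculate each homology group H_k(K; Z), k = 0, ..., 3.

H_0 ≅ Z,  H_1 = 0,  H_2 = 0,  H_3 ≅ Z.

Order the vertices as v_0 < v_1 < v_2 < v_3 < v_4. Listing each simplex with vertices in this order, K has dimension 3 with simplices:

  0-simplices (5): [v_0], [v_1], [v_2], [v_3], [v_4]
  1-simplices (10): [v_0,v_1], [v_0,v_2], [v_0,v_3], [v_0,v_4], [v_1,v_2], [v_1,v_3], [v_1,v_4], [v_2,v_3], [v_2,v_4], [v_3,v_4]
  2-simplices (10): [v_0,v_1,v_2], [v_0,v_1,v_3], [v_0,v_1,v_4], [v_0,v_2,v_3], [v_0,v_2,v_4], [v_0,v_3,v_4], [v_1,v_2,v_3], [v_1,v_2,v_4], [v_1,v_3,v_4], [v_2,v_3,v_4]
  3-simplices (5): [v_0,v_1,v_2,v_3], [v_0,v_1,v_2,v_4], [v_0,v_1,v_3,v_4], [v_0,v_2,v_3,v_4], [v_1,v_2,v_3,v_4]

so the chain groups are C_0 ≅ Z^5, C_1 ≅ Z^10, C_2 ≅ Z^10, C_3 ≅ Z^5.

Boundary ∂_1: C_1 → C_0 is given by ∂[p,q] = [q] − [p]. For instance
  ∂[v_2,v_4] = [v_4] − [v_2].
The resulting 5×10 matrix has rank 4, and its Smith normal form has invariant factors (1,1,1,1).

∂_2: C_2 → C_1 maps a triangle to the signed sum of its edges. For instance
  ∂[v_0,v_2,v_3] = [v_2,v_3] − [v_0,v_3] + [v_0,v_2],
  ∂[v_1,v_2,v_4] = [v_2,v_4] − [v_1,v_4] + [v_1,v_2].
The 10×10 boundary matrix has rank 6 and Smith normal form diag(1,1,1,1,1,1).

∂_3: C_3 → C_2 sends each 3-simplex σ to the alternating sum Σ_i (−1)^i (σ with its i-th vertex removed). For instance
  ∂[v_0,v_2,v_3,v_4] = [v_2,v_3,v_4] − [v_0,v_3,v_4] + [v_0,v_2,v_4] − [v_0,v_2,v_3],
  ∂[v_0,v_1,v_3,v_4] = [v_1,v_3,v_4] − [v_0,v_3,v_4] + [v_0,v_1,v_4] − [v_0,v_1,v_3].
This gives a 10×5 integer matrix of rank 4; reducing to Smith normal form yields diagonal entries (1,1,1,1).

Now H_k = ker ∂_k / im ∂_{k+1}, so:

  H_0: rank C_0 − rank ∂_1 = 5 − 4 = 1, and the invariant factors of ∂_1 are all 1, so H_0 ≅ Z.
  H_1: rank ker ∂_1 − rank ∂_2 = (10 − 4) − 6 = 0, and the invariant factors of ∂_2 are all 1, so H_1 ≅ 0.
  H_2: rank ker ∂_2 − rank ∂_3 = (10 − 6) − 4 = 0, and the invariant factors of ∂_3 are all 1, so H_2 ≅ 0.
  H_3: rank ker ∂_3 − rank ∂_4 = (5 − 4) − 0 = 1, and there is no ∂_4, so H_3 ≅ Z.

(K is a triangulation of the 3-sphere S^3.)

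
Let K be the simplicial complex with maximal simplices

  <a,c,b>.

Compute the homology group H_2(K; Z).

H_2 = 0.

K has 3 vertices, 3 edges, 1 triangle.
rank ∂_2 = 1, rank ∂_3 = 0 ⇒ b_2 = 1 − 1 − 0 = 0. So H_2 ≅ 0.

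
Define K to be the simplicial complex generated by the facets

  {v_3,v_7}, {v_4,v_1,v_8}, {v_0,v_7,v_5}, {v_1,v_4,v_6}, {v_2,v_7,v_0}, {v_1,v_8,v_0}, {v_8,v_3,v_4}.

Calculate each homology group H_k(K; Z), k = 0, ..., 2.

H_0 ≅ Z,  H_1 ≅ Z,  H_2 = 0.

We work with the vertex ordering v_0 < v_1 < v_2 < v_3 < v_4 < v_5 < v_6 < v_7 < v_8. The simplices of K, each written with vertices in increasing order, are:

  0-simplices (9): [v_0], [v_1], [v_2], [v_3], [v_4], [v_5], [v_6], [v_7], [v_8]
  1-simplices (15): (15 of them)
  2-simplices (6): [v_0,v_1,v_8], [v_0,v_2,v_7], [v_0,v_5,v_7], [v_1,v_4,v_6], [v_1,v_4,v_8], [v_3,v_4,v_8]

so the chain groups are C_0 ≅ Z^9, C_1 ≅ Z^15, C_2 ≅ Z^6.

∂_1: C_1 → C_0 is given by ∂[p,q] = [q] − [p].
This gives a 9×15 integer matrix of rank 8; reducing to Smith normal form yields diagonal entries (1,1,1,1,1,1,1,1).

Boundary ∂_2: C_2 → C_1 maps a triangle to the signed sum of its edges. For instance
  ∂[v_1,v_4,v_8] = [v_4,v_8] − [v_1,v_8] + [v_1,v_4],
  ∂[v_0,v_2,v_7] = [v_2,v_7] − [v_0,v_7] + [v_0,v_2].
The resulting 15×6 matrix has rank 6, and its Smith normal form has invariant factors (1,1,1,1,1,1).

Now H_k = ker ∂_k / im ∂_{k+1}, so:

  H_0: rank C_0 − rank ∂_1 = 9 − 8 = 1, and the invariant factors of ∂_1 are all 1, so H_0 = Z.
  H_1: rank ker ∂_1 − rank ∂_2 = (15 − 8) − 6 = 1, and the invariant factors of ∂_2 are all 1, so H_1 = Z.
  H_2: rank ker ∂_2 − rank ∂_3 = (6 − 6) − 0 = 0, and there is no ∂_3, so H_2 = 0.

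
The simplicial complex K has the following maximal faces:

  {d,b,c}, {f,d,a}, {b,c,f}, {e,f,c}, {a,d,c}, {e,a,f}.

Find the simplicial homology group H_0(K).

H_0 = Z.

Take the total order a < b < c < d < e < f on the vertex set. Then K (dimension 2) consists of the simplices:

  0-simplices (6): a, b, c, d, e, f
  1-simplices (12): ac, ad, ae, af, bc, bd, bf, cd, ce, cf, df, ef
  2-simplices (6): acd, adf, aef, bcd, bcf, cef

so the chain groups are C_0 ≅ Z^6, C_1 ≅ Z^12, C_2 ≅ Z^6.

∂_1: C_1 → C_0 maps an edge to its endpoints' difference, ∂[p,q] = q − p. For instance
  ∂ac = c − a.
The resulting 6×12 matrix has rank 5, and its Smith normal form has invariant factors (1,1,1,1,1).

Boundary ∂_2: C_2 → C_1 maps a triangle to the signed sum of its edges. For instance
  ∂bcd = cd − bd + bc,
  ∂aef = ef − af + ae.
The resulting 12×6 matrix has rank 6, and its Smith normal form has invariant factors (1,1,1,1,1,1).

Reading off H_k = ker ∂_k / im ∂_{k+1}:

  H_0: rank C_0 − rank ∂_1 = 6 − 5 = 1, and the invariant factors of ∂_1 are all 1, so H_0 ≅ Z.

(K is a triangulation of the cylinder S^1 x I.)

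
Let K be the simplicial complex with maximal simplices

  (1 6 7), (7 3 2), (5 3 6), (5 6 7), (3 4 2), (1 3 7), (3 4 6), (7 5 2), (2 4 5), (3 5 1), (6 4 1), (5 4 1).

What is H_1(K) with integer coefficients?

H_1 = Z/2Z.

We work with the vertex ordering 1 < 2 < 3 < 4 < 5 < 6 < 7. The simplices of K, each written with vertices in increasing order, are:

  0-simplices (7): [1], [2], [3], [4], [5], [6], [7]
  1-simplices (18): [1,3], [1,4], [1,5], [1,6], [1,7], [2,3], [2,4], [2,5], [2,7], [3,4], [3,5], [3,6], [3,7], [4,5], [4,6], [5,6], [5,7], [6,7]
  2-simplices (12): [1,3,5], [1,3,7], [1,4,5], [1,4,6], [1,6,7], [2,3,4], [2,3,7], [2,4,5], [2,5,7], [3,4,6], [3,5,6], [5,6,7]

so the chain groups are C_0 ≅ Z^7, C_1 ≅ Z^18, C_2 ≅ Z^12.

Boundary ∂_1: C_1 → C_0 maps an edge to its endpoints' difference, ∂[p,q] = q − p. For instance
  ∂[2,3] = [3] − [2].
The resulting 7×18 matrix has rank 6, and its Smith normal form has invariant factors (1,1,1,1,1,1).

∂_2: C_2 → C_1 sends each 2-simplex [p,q,r] to [q,r] − [p,r] + [p,q]. For instance
  ∂[2,3,4] = [3,4] − [2,4] + [2,3],
  ∂[5,6,7] = [6,7] − [5,7] + [5,6].
The 18×12 boundary matrix has rank 12 and Smith normal form diag(1,1,1,1,1,1,1,1,1,1,1,2).

Computing H_k = (kernel of ∂_k) / (image of ∂_{k+1}):

  H_1: rank ker ∂_1 − rank ∂_2 = (18 − 6) − 12 = 0, and ∂_2 has invariant factor 2 > 1, so H_1 = Z/2Z.

(K is a triangulation of the real projective plane RP^2.)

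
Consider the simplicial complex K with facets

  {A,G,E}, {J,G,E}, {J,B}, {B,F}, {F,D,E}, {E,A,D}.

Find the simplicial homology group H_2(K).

K has 7 vertices, 11 edges, 4 triangles.
rank ∂_2 = 4, rank ∂_3 = 0 ⇒ b_2 = 4 − 4 − 0 = 0. So H_2 = 0.

H_2 ≅ 0.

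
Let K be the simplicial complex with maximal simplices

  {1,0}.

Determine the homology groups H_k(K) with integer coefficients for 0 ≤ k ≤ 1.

Take the total order 0 < 1 on the vertex set. Then K (dimension 1) consists of the simplices:

  0-simplices (2): [0], [1]
  1-simplices (1): [0,1]

giving chain groups C_0 ≅ Z^2, C_1 ≅ Z^1.

The boundary map ∂_1: C_1 → C_0 sends each edge [p,q] (with p < q) to q − p. For instance
  ∂[0,1] = [1] − [0].
This gives a 2×1 integer matrix of rank 1; reducing to Smith normal form yields diagonal entries (1).

Now H_k = ker ∂_k / im ∂_{k+1}, so:

  H_0: rank C_0 − rank ∂_1 = 2 − 1 = 1, and the invariant factors of ∂_1 are all 1, so H_0 ≅ Z.
  H_1: rank ker ∂_1 − rank ∂_2 = (1 − 1) − 0 = 0, and there is no ∂_2, so H_1 ≅ 0.

As a check, the Euler characteristic is 2 − 1 = 1, which agrees with 1 − 0 = 1.

H_0 ≅ Z,  H_1 = 0.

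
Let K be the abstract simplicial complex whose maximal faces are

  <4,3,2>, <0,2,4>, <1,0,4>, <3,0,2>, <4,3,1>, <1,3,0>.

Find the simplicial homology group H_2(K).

We work with the vertex ordering 0 < 1 < 2 < 3 < 4. The simplices of K, each written with vertices in increasing order, are:

  0-simplices (5): [0], [1], [2], [3], [4]
  1-simplices (9): [0,1], [0,2], [0,3], [0,4], [1,3], [1,4], [2,3], [2,4], [3,4]
  2-simplices (6): [0,1,3], [0,1,4], [0,2,3], [0,2,4], [1,3,4], [2,3,4]

giving chain groups C_0 ≅ Z^5, C_1 ≅ Z^9, C_2 ≅ Z^6.

The boundary map ∂_1: C_1 → C_0 maps an edge to its endpoints' difference, ∂[p,q] = q − p. For instance
  ∂[0,1] = [1] − [0].
This gives a 5×9 integer matrix of rank 4; reducing to Smith normal form yields diagonal entries (1,1,1,1).

Boundary ∂_2: C_2 → C_1 sends each 2-simplex [p,q,r] to [q,r] − [p,r] + [p,q]. For instance
  ∂[0,1,4] = [1,4] − [0,4] + [0,1],
  ∂[2,3,4] = [3,4] − [2,4] + [2,3].
This gives a 9×6 integer matrix of rank 5; reducing to Smith normal form yields diagonal entries (1,1,1,1,1).

Now H_k = ker ∂_k / im ∂_{k+1}, so:

  H_2: rank ker ∂_2 − rank ∂_3 = (6 − 5) − 0 = 1, and there is no ∂_3, so H_2 = Z.

(K is a triangulation of the 2-sphere S^2.)

H_2 = Z.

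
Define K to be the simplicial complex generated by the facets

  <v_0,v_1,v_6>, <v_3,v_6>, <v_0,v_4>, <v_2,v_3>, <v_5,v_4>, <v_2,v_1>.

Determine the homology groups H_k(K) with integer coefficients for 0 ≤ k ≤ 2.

K has 7 vertices, 8 edges, 1 triangle.
rank ∂_0 = 0, rank ∂_1 = 6 ⇒ b_0 = 7 − 0 − 6 = 1; all invariant factors of ∂_1 are 1 so no torsion. So H_0 = Z.
rank ∂_1 = 6, rank ∂_2 = 1 ⇒ b_1 = 8 − 6 − 1 = 1; all invariant factors of ∂_2 are 1 so no torsion. So H_1 = Z.
rank ∂_2 = 1, rank ∂_3 = 0 ⇒ b_2 = 1 − 1 − 0 = 0. So H_2 = 0.

H_0 = Z,  H_1 = Z,  H_2 = 0.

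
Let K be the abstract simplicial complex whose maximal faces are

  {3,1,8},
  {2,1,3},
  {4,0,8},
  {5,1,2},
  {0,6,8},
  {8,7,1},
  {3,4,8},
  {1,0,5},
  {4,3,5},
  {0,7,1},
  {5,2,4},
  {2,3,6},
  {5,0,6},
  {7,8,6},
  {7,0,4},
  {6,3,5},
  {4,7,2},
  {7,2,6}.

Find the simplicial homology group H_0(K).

H_0 = Z.

K has 9 vertices, 27 edges, 18 triangles.
rank ∂_0 = 0, rank ∂_1 = 8 ⇒ b_0 = 9 − 0 − 8 = 1; all invariant factors of ∂_1 are 1 so no torsion. So H_0 ≅ Z.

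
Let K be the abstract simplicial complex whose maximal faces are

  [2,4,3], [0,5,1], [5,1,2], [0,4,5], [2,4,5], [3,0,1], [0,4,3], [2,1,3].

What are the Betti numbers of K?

K has 6 vertices, 12 edges, 8 triangles.
rank ∂_0 = 0, rank ∂_1 = 5 ⇒ b_0 = 6 − 0 − 5 = 1; all invariant factors of ∂_1 are 1 so no torsion. So H_0 = Z.
rank ∂_1 = 5, rank ∂_2 = 7 ⇒ b_1 = 12 − 5 − 7 = 0; all invariant factors of ∂_2 are 1 so no torsion. So H_1 = 0.
rank ∂_2 = 7, rank ∂_3 = 0 ⇒ b_2 = 8 − 7 − 0 = 1. So H_2 = Z.

b_0 = 1, b_1 = 0, b_2 = 1.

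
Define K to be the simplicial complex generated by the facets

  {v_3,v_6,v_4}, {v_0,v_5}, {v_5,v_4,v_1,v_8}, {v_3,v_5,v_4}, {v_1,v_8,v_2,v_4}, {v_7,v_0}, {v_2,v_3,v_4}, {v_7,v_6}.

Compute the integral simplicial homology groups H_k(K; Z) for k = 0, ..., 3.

H_0 ≅ Z,  H_1 ≅ Z,  H_2 = 0,  H_3 = 0.

Order the vertices as v_0 < v_1 < v_2 < v_3 < v_4 < v_5 < v_6 < v_7 < v_8. Listing each simplex with vertices in this order, K has dimension 3 with simplices:

  0-simplices (9): [v_0], [v_1], [v_2], [v_3], [v_4], [v_5], [v_6], [v_7], [v_8]
  1-simplices (17): (17 of them)
  2-simplices (10): [v_1,v_2,v_4], [v_1,v_2,v_8], [v_1,v_4,v_5], [v_1,v_4,v_8], [v_1,v_5,v_8], [v_2,v_3,v_4], [v_2,v_4,v_8], [v_3,v_4,v_5], [v_3,v_4,v_6], [v_4,v_5,v_8]
  3-simplices (2): [v_1,v_2,v_4,v_8], [v_1,v_4,v_5,v_8]

so the chain groups are C_0 ≅ Z^9, C_1 ≅ Z^17, C_2 ≅ Z^10, C_3 ≅ Z^2.

Boundary ∂_1: C_1 → C_0 sends each edge [p,q] (with p < q) to q − p. For instance
  ∂[v_3,v_5] = [v_5] − [v_3].
As a 9×17 matrix over Z this has rank 8, with invariant factors (1,1,1,1,1,1,1,1).

The boundary map ∂_2: C_2 → C_1 sends each 2-simplex [p,q,r] to [q,r] − [p,r] + [p,q]. For instance
  ∂[v_1,v_2,v_8] = [v_2,v_8] − [v_1,v_8] + [v_1,v_2],
  ∂[v_2,v_4,v_8] = [v_4,v_8] − [v_2,v_8] + [v_2,v_4].
The resulting 17×10 matrix has rank 8, and its Smith normal form has invariant factors (1,1,1,1,1,1,1,1).

∂_3: C_3 → C_2 sends each 3-simplex σ to the alternating sum Σ_i (−1)^i (σ with its i-th vertex removed). For instance
  ∂[v_1,v_4,v_5,v_8] = [v_4,v_5,v_8] − [v_1,v_5,v_8] + [v_1,v_4,v_8] − [v_1,v_4,v_5],
  ∂[v_1,v_2,v_4,v_8] = [v_2,v_4,v_8] − [v_1,v_4,v_8] + [v_1,v_2,v_8] − [v_1,v_2,v_4].
As a 10×2 matrix over Z this has rank 2, with invariant factors (1,1).

Computing H_k = (kernel of ∂_k) / (image of ∂_{k+1}):

  H_0: rank C_0 − rank ∂_1 = 9 − 8 = 1, and the invariant factors of ∂_1 are all 1, so H_0 ≅ Z.
  H_1: rank ker ∂_1 − rank ∂_2 = (17 − 8) − 8 = 1, and the invariant factors of ∂_2 are all 1, so H_1 ≅ Z.
  H_2: rank ker ∂_2 − rank ∂_3 = (10 − 8) − 2 = 0, and the invariant factors of ∂_3 are all 1, so H_2 ≅ 0.
  H_3: rank ker ∂_3 − rank ∂_4 = (2 − 2) − 0 = 0, and there is no ∂_4, so H_3 ≅ 0.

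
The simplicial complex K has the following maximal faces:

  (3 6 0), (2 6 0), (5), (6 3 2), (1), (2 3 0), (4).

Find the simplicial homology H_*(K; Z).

H_0 = Z^4,  H_1 = 0,  H_2 = Z.

Take the total order 0 < 1 < 2 < 3 < 4 < 5 < 6 on the vertex set. Then K (dimension 2) consists of the simplices:

  0-simplices (7): [0], [1], [2], [3], [4], [5], [6]
  1-simplices (6): [0,2], [0,3], [0,6], [2,3], [2,6], [3,6]
  2-simplices (4): [0,2,3], [0,2,6], [0,3,6], [2,3,6]

Hence C_0 ≅ Z^7, C_1 ≅ Z^6, C_2 ≅ Z^4.

Boundary ∂_1: C_1 → C_0 maps an edge to its endpoints' difference, ∂[p,q] = q − p.
The resulting 7×6 matrix has rank 3, and its Smith normal form has invariant factors (1,1,1).

Boundary ∂_2: C_2 → C_1 acts by ∂[p,q,r] = [q,r] − [p,r] + [p,q]. For instance
  ∂[2,3,6] = [3,6] − [2,6] + [2,3],
  ∂[0,2,6] = [2,6] − [0,6] + [0,2].
As a 6×4 matrix over Z this has rank 3, with invariant factors (1,1,1).

Computing H_k = (kernel of ∂_k) / (image of ∂_{k+1}):

  H_0: rank C_0 − rank ∂_1 = 7 − 3 = 4, and the invariant factors of ∂_1 are all 1, so H_0 ≅ Z^4.
  H_1: rank ker ∂_1 − rank ∂_2 = (6 − 3) − 3 = 0, and the invariant factors of ∂_2 are all 1, so H_1 ≅ 0.
  H_2: rank ker ∂_2 − rank ∂_3 = (4 − 3) − 0 = 1, and there is no ∂_3, so H_2 ≅ Z.

As a check, the Euler characteristic is 7 − 6 + 4 = 5, which agrees with 4 − 0 + 1 = 5.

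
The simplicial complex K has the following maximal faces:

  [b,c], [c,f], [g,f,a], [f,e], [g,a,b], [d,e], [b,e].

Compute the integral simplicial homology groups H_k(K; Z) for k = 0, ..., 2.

H_0 ≅ Z,  H_1 ≅ Z^2,  H_2 = 0.

Fix the vertex order a < b < c < d < e < f < g and write every simplex with vertices in increasing order. Then dim K = 2 and the simplices of K are:

  0-simplices (7): a, b, c, d, e, f, g
  1-simplices (10): ab, af, ag, bc, be, bg, cf, de, ef, fg
  2-simplices (2): abg, afg

so the chain groups are C_0 ≅ Z^7, C_1 ≅ Z^10, C_2 ≅ Z^2.

∂_1: C_1 → C_0 maps an edge to its endpoints' difference, ∂[p,q] = q − p.
The resulting 7×10 matrix has rank 6, and its Smith normal form has invariant factors (1,1,1,1,1,1).

Boundary ∂_2: C_2 → C_1 sends each 2-simplex [p,q,r] to [q,r] − [p,r] + [p,q]. For instance
  ∂afg = fg − ag + af,
  ∂abg = bg − ag + ab.
As a 10×2 matrix over Z this has rank 2, with invariant factors (1,1).

Now H_k = ker ∂_k / im ∂_{k+1}, so:

  H_0: rank C_0 − rank ∂_1 = 7 − 6 = 1, and the invariant factors of ∂_1 are all 1, so H_0 ≅ Z.
  H_1: rank ker ∂_1 − rank ∂_2 = (10 − 6) − 2 = 2, and the invariant factors of ∂_2 are all 1, so H_1 ≅ Z^2.
  H_2: rank ker ∂_2 − rank ∂_3 = (2 − 2) − 0 = 0, and there is no ∂_3, so H_2 ≅ 0.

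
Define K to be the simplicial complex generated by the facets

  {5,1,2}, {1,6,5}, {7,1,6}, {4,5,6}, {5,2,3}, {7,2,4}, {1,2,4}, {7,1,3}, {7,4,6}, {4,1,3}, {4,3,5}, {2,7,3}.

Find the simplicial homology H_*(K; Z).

We work with the vertex ordering 1 < 2 < 3 < 4 < 5 < 6 < 7. The simplices of K, each written with vertices in increasing order, are:

  0-simplices (7): [1], [2], [3], [4], [5], [6], [7]
  1-simplices (18): [1,2], [1,3], [1,4], [1,5], [1,6], [1,7], [2,3], [2,4], [2,5], [2,7], [3,4], [3,5], [3,7], [4,5], [4,6], [4,7], [5,6], [6,7]
  2-simplices (12): [1,2,4], [1,2,5], [1,3,4], [1,3,7], [1,5,6], [1,6,7], [2,3,5], [2,3,7], [2,4,7], [3,4,5], [4,5,6], [4,6,7]

so the chain groups are C_0 ≅ Z^7, C_1 ≅ Z^18, C_2 ≅ Z^12.

Boundary ∂_1: C_1 → C_0 is given by ∂[p,q] = [q] − [p]. For instance
  ∂[6,7] = [7] − [6].
As a 7×18 matrix over Z this has rank 6, with invariant factors (1,1,1,1,1,1).

The boundary map ∂_2: C_2 → C_1 acts by ∂[p,q,r] = [q,r] − [p,r] + [p,q]. For instance
  ∂[2,3,5] = [3,5] − [2,5] + [2,3],
  ∂[2,3,7] = [3,7] − [2,7] + [2,3].
This gives a 18×12 integer matrix of rank 12; reducing to Smith normal form yields diagonal entries (1,1,1,1,1,1,1,1,1,1,1,2).

Computing H_k = (kernel of ∂_k) / (image of ∂_{k+1}):

  H_0: rank C_0 − rank ∂_1 = 7 − 6 = 1, and the invariant factors of ∂_1 are all 1, so H_0 = Z.
  H_1: rank ker ∂_1 − rank ∂_2 = (18 − 6) − 12 = 0, and ∂_2 has invariant factor 2 > 1, so H_1 = Z_2.
  H_2: rank ker ∂_2 − rank ∂_3 = (12 − 12) − 0 = 0, and there is no ∂_3, so H_2 = 0.

H_0 ≅ Z,  H_1 ≅ Z_2,  H_2 = 0.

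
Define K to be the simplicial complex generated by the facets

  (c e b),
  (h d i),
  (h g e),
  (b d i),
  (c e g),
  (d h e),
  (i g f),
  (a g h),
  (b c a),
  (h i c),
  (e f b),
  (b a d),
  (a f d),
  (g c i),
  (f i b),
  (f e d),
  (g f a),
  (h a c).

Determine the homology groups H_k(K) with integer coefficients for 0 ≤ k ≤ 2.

H_0 = Z,  H_1 = Z ⊕ Z/2,  H_2 = 0.

K has 9 vertices, 27 edges, 18 triangles.
rank ∂_0 = 0, rank ∂_1 = 8 ⇒ b_0 = 9 − 0 − 8 = 1; all invariant factors of ∂_1 are 1 so no torsion. So H_0 ≅ Z.
rank ∂_1 = 8, rank ∂_2 = 18 ⇒ b_1 = 27 − 8 − 18 = 1; ∂_2 has invariant factor(s) [2] giving torsion. So H_1 ≅ Z ⊕ Z/2.
rank ∂_2 = 18, rank ∂_3 = 0 ⇒ b_2 = 18 − 18 − 0 = 0. So H_2 ≅ 0.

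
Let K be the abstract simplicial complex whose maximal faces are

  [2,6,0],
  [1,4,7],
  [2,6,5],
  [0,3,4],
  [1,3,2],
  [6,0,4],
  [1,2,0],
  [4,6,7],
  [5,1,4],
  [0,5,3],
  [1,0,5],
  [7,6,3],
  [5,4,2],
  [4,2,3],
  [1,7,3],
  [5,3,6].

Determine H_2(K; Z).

Fix the vertex order 0 < 1 < 2 < 3 < 4 < 5 < 6 < 7 and write every simplex with vertices in increasing order. Then dim K = 2 and the simplices of K are:

  0-simplices (8): [0], [1], [2], [3], [4], [5], [6], [7]
  1-simplices (24): (24 of them)
  2-simplices (16): [0,1,2], [0,1,5], [0,2,6], [0,3,4], [0,3,5], [0,4,6], [1,2,3], [1,3,7], [1,4,5], [1,4,7], [2,3,4], [2,4,5], [2,5,6], [3,5,6], [3,6,7], [4,6,7]

so the chain groups are C_0 ≅ Z^8, C_1 ≅ Z^24, C_2 ≅ Z^16.

The boundary map ∂_1: C_1 → C_0 is given by ∂[p,q] = [q] − [p]. For instance
  ∂[1,4] = [4] − [1].
This gives a 8×24 integer matrix of rank 7; reducing to Smith normal form yields diagonal entries (1,1,1,1,1,1,1).

Boundary ∂_2: C_2 → C_1 acts by ∂[p,q,r] = [q,r] − [p,r] + [p,q]. For instance
  ∂[3,6,7] = [6,7] − [3,7] + [3,6],
  ∂[4,6,7] = [6,7] − [4,7] + [4,6].
As a 24×16 matrix over Z this has rank 15, with invariant factors (1,1,1,1,1,1,1,1,1,1,1,1,1,1,1).

Computing H_k = (kernel of ∂_k) / (image of ∂_{k+1}):

  H_2: rank ker ∂_2 − rank ∂_3 = (16 − 15) − 0 = 1, and there is no ∂_3, so H_2 ≅ Z.

(K is a triangulation of the torus T^2.)

H_2 = Z.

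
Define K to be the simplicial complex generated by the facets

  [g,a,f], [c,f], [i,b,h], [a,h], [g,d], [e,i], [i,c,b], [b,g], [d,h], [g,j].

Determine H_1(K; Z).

H_1 ≅ Z^3.

Fix the vertex order a < b < c < d < e < f < g < h < i < j and write every simplex with vertices in increasing order. Then dim K = 2 and the simplices of K are:

  0-simplices (10): a, b, c, d, e, f, g, h, i, j
  1-simplices (15): af, ag, ah, bc, bg, bh, bi, cf, ci, dg, dh, ei, fg, gj, hi
  2-simplices (3): afg, bci, bhi

so the chain groups are C_0 ≅ Z^10, C_1 ≅ Z^15, C_2 ≅ Z^3.

The boundary map ∂_1: C_1 → C_0 is given by ∂[p,q] = [q] − [p]. For instance
  ∂fg = g − f.
This gives a 10×15 integer matrix of rank 9; reducing to Smith normal form yields diagonal entries (1,1,1,1,1,1,1,1,1).

Boundary ∂_2: C_2 → C_1 sends each 2-simplex [p,q,r] to [q,r] − [p,r] + [p,q]. For instance
  ∂afg = fg − ag + af,
  ∂bhi = hi − bi + bh.
The resulting 15×3 matrix has rank 3, and its Smith normal form has invariant factors (1,1,1).

Computing H_k = (kernel of ∂_k) / (image of ∂_{k+1}):

  H_1: rank ker ∂_1 − rank ∂_2 = (15 − 9) − 3 = 3, and the invariant factors of ∂_2 are all 1, so H_1 ≅ Z^3.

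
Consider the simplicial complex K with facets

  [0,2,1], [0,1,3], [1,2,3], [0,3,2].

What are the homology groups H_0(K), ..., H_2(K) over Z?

Order the vertices as 0 < 1 < 2 < 3. Listing each simplex with vertices in this order, K has dimension 2 with simplices:

  0-simplices (4): [0], [1], [2], [3]
  1-simplices (6): [0,1], [0,2], [0,3], [1,2], [1,3], [2,3]
  2-simplices (4): [0,1,2], [0,1,3], [0,2,3], [1,2,3]

giving chain groups C_0 ≅ Z^4, C_1 ≅ Z^6, C_2 ≅ Z^4.

∂_1: C_1 → C_0 sends each edge [p,q] (with p < q) to q − p.
The 4×6 boundary matrix has rank 3 and Smith normal form diag(1,1,1).

Boundary ∂_2: C_2 → C_1 sends each 2-simplex [p,q,r] to [q,r] − [p,r] + [p,q]. For instance
  ∂[0,1,2] = [1,2] − [0,2] + [0,1],
  ∂[1,2,3] = [2,3] − [1,3] + [1,2].
The resulting 6×4 matrix has rank 3, and its Smith normal form has invariant factors (1,1,1).

Now H_k = ker ∂_k / im ∂_{k+1}, so:

  H_0: rank C_0 − rank ∂_1 = 4 − 3 = 1, and the invariant factors of ∂_1 are all 1, so H_0 = Z.
  H_1: rank ker ∂_1 − rank ∂_2 = (6 − 3) − 3 = 0, and the invariant factors of ∂_2 are all 1, so H_1 = 0.
  H_2: rank ker ∂_2 − rank ∂_3 = (4 − 3) − 0 = 1, and there is no ∂_3, so H_2 = Z.

(K is a triangulation of the 2-sphere S^2.)

H_0 = Z,  H_1 = 0,  H_2 = Z.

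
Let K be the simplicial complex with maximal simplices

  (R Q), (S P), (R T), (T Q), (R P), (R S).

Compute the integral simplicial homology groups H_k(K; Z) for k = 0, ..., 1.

We work with the vertex ordering P < Q < R < S < T. The simplices of K, each written with vertices in increasing order, are:

  0-simplices (5): P, Q, R, S, T
  1-simplices (6): PR, PS, QR, QT, RS, RT

Hence C_0 ≅ Z^5, C_1 ≅ Z^6.

Boundary ∂_1: C_1 → C_0 is given by ∂[p,q] = [q] − [p]. For instance
  ∂QT = T − Q.
This gives a 5×6 integer matrix of rank 4; reducing to Smith normal form yields diagonal entries (1,1,1,1).

Now H_k = ker ∂_k / im ∂_{k+1}, so:

  H_0: rank C_0 − rank ∂_1 = 5 − 4 = 1, and the invariant factors of ∂_1 are all 1, so H_0 ≅ Z.
  H_1: rank ker ∂_1 − rank ∂_2 = (6 − 4) − 0 = 2, and there is no ∂_2, so H_1 ≅ Z^2.

As a check, the Euler characteristic is 5 − 6 = -1, which agrees with 1 − 2 = -1.

H_0 ≅ Z,  H_1 ≅ Z^2.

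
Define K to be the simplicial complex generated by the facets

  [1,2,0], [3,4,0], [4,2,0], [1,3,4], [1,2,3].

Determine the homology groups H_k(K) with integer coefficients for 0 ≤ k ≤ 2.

Take the total order 0 < 1 < 2 < 3 < 4 on the vertex set. Then K (dimension 2) consists of the simplices:

  0-simplices (5): [0], [1], [2], [3], [4]
  1-simplices (10): [0,1], [0,2], [0,3], [0,4], [1,2], [1,3], [1,4], [2,3], [2,4], [3,4]
  2-simplices (5): [0,1,2], [0,2,4], [0,3,4], [1,2,3], [1,3,4]

so the chain groups are C_0 ≅ Z^5, C_1 ≅ Z^10, C_2 ≅ Z^5.

The boundary map ∂_1: C_1 → C_0 sends each edge [p,q] (with p < q) to q − p.
This gives a 5×10 integer matrix of rank 4; reducing to Smith normal form yields diagonal entries (1,1,1,1).

The boundary map ∂_2: C_2 → C_1 maps a triangle to the signed sum of its edges. For instance
  ∂[1,3,4] = [3,4] − [1,4] + [1,3],
  ∂[0,2,4] = [2,4] − [0,4] + [0,2].
As a 10×5 matrix over Z this has rank 5, with invariant factors (1,1,1,1,1).

Computing H_k = (kernel of ∂_k) / (image of ∂_{k+1}):

  H_0: rank C_0 − rank ∂_1 = 5 − 4 = 1, and the invariant factors of ∂_1 are all 1, so H_0 ≅ Z.
  H_1: rank ker ∂_1 − rank ∂_2 = (10 − 4) − 5 = 1, and the invariant factors of ∂_2 are all 1, so H_1 ≅ Z.
  H_2: rank ker ∂_2 − rank ∂_3 = (5 − 5) − 0 = 0, and there is no ∂_3, so H_2 ≅ 0.

As a check, the Euler characteristic is 5 − 10 + 5 = 0, which agrees with 1 − 1 + 0 = 0.

H_0 = Z,  H_1 = Z,  H_2 = 0.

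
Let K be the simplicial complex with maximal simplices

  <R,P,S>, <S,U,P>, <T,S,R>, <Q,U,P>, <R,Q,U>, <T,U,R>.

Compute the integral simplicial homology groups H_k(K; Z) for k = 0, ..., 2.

H_0 = Z,  H_1 = Z,  H_2 = 0.

K has 6 vertices, 12 edges, 6 triangles.
rank ∂_0 = 0, rank ∂_1 = 5 ⇒ b_0 = 6 − 0 − 5 = 1; all invariant factors of ∂_1 are 1 so no torsion. So H_0 = Z.
rank ∂_1 = 5, rank ∂_2 = 6 ⇒ b_1 = 12 − 5 − 6 = 1; all invariant factors of ∂_2 are 1 so no torsion. So H_1 = Z.
rank ∂_2 = 6, rank ∂_3 = 0 ⇒ b_2 = 6 − 6 − 0 = 0. So H_2 = 0.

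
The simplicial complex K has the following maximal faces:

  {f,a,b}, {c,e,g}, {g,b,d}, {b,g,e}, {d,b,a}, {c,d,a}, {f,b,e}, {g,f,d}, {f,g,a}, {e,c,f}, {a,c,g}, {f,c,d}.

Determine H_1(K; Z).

We work with the vertex ordering a < b < c < d < e < f < g. The simplices of K, each written with vertices in increasing order, are:

  0-simplices (7): a, b, c, d, e, f, g
  1-simplices (18): ab, ac, ad, af, ag, bd, be, bf, bg, cd, ce, cf, cg, df, dg, ef, eg, fg
  2-simplices (12): abd, abf, acd, acg, afg, bdg, bef, beg, cdf, cef, ceg, dfg

so the chain groups are C_0 ≅ Z^7, C_1 ≅ Z^18, C_2 ≅ Z^12.

Boundary ∂_1: C_1 → C_0 is given by ∂[p,q] = [q] − [p]. For instance
  ∂cd = d − c.
The resulting 7×18 matrix has rank 6, and its Smith normal form has invariant factors (1,1,1,1,1,1).

The boundary map ∂_2: C_2 → C_1 sends each 2-simplex [p,q,r] to [q,r] − [p,r] + [p,q]. For instance
  ∂beg = eg − bg + be,
  ∂dfg = fg − dg + df.
The 18×12 boundary matrix has rank 12 and Smith normal form diag(1,1,1,1,1,1,1,1,1,1,1,2).

From H_k ≅ ker(∂_k) / im(∂_{k+1}) we obtain:

  H_1: rank ker ∂_1 − rank ∂_2 = (18 − 6) − 12 = 0, and ∂_2 has invariant factor 2 > 1, so H_1 = Z/2.

H_1 ≅ Z/2.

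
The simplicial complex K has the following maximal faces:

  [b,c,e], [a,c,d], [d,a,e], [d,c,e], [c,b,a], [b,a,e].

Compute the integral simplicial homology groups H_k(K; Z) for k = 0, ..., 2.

H_0 ≅ Z,  H_1 = 0,  H_2 ≅ Z.

We work with the vertex ordering a < b < c < d < e. The simplices of K, each written with vertices in increasing order, are:

  0-simplices (5): a, b, c, d, e
  1-simplices (9): ab, ac, ad, ae, bc, be, cd, ce, de
  2-simplices (6): abc, abe, acd, ade, bce, cde

giving chain groups C_0 ≅ Z^5, C_1 ≅ Z^9, C_2 ≅ Z^6.

The boundary map ∂_1: C_1 → C_0 maps an edge to its endpoints' difference, ∂[p,q] = q − p.
The 5×9 boundary matrix has rank 4 and Smith normal form diag(1,1,1,1).

∂_2: C_2 → C_1 sends each 2-simplex [p,q,r] to [q,r] − [p,r] + [p,q]. For instance
  ∂abe = be − ae + ab,
  ∂ade = de − ae + ad.
The 9×6 boundary matrix has rank 5 and Smith normal form diag(1,1,1,1,1).

Reading off H_k = ker ∂_k / im ∂_{k+1}:

  H_0: rank C_0 − rank ∂_1 = 5 − 4 = 1, and the invariant factors of ∂_1 are all 1, so H_0 ≅ Z.
  H_1: rank ker ∂_1 − rank ∂_2 = (9 − 4) − 5 = 0, and the invariant factors of ∂_2 are all 1, so H_1 ≅ 0.
  H_2: rank ker ∂_2 − rank ∂_3 = (6 − 5) − 0 = 1, and there is no ∂_3, so H_2 ≅ Z.

As a check, the Euler characteristic is 5 − 9 + 6 = 2, which agrees with 1 − 0 + 1 = 2.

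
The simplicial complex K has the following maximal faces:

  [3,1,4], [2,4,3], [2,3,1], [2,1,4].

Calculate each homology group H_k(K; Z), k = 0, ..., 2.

Order the vertices as 1 < 2 < 3 < 4. Listing each simplex with vertices in this order, K has dimension 2 with simplices:

  0-simplices (4): [1], [2], [3], [4]
  1-simplices (6): [1,2], [1,3], [1,4], [2,3], [2,4], [3,4]
  2-simplices (4): [1,2,3], [1,2,4], [1,3,4], [2,3,4]

giving chain groups C_0 ≅ Z^4, C_1 ≅ Z^6, C_2 ≅ Z^4.

The boundary map ∂_1: C_1 → C_0 is given by ∂[p,q] = [q] − [p]. For instance
  ∂[1,3] = [3] − [1].
This gives a 4×6 integer matrix of rank 3; reducing to Smith normal form yields diagonal entries (1,1,1).

The boundary map ∂_2: C_2 → C_1 acts by ∂[p,q,r] = [q,r] − [p,r] + [p,q]. For instance
  ∂[2,3,4] = [3,4] − [2,4] + [2,3],
  ∂[1,2,4] = [2,4] − [1,4] + [1,2].
This gives a 6×4 integer matrix of rank 3; reducing to Smith normal form yields diagonal entries (1,1,1).

Reading off H_k = ker ∂_k / im ∂_{k+1}:

  H_0: rank C_0 − rank ∂_1 = 4 − 3 = 1, and the invariant factors of ∂_1 are all 1, so H_0 ≅ Z.
  H_1: rank ker ∂_1 − rank ∂_2 = (6 − 3) − 3 = 0, and the invariant factors of ∂_2 are all 1, so H_1 ≅ 0.
  H_2: rank ker ∂_2 − rank ∂_3 = (4 − 3) − 0 = 1, and there is no ∂_3, so H_2 ≅ Z.

H_0 ≅ Z,  H_1 = 0,  H_2 ≅ Z.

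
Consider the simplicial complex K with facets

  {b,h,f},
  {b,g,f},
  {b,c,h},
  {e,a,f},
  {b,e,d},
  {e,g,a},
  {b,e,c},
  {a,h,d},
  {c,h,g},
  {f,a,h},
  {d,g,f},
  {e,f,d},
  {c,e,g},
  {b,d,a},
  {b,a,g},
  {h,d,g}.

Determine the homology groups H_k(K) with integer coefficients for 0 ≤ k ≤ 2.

Take the total order a < b < c < d < e < f < g < h on the vertex set. Then K (dimension 2) consists of the simplices:

  0-simplices (8): a, b, c, d, e, f, g, h
  1-simplices (24): ab, ad, ae, af, ag, ah, bc, bd, be, bf, bg, bh, ce, cg, ch, de, df, dg, dh, ef, eg, fg, fh, gh
  2-simplices (16): abd, abg, adh, aef, aeg, afh, bce, bch, bde, bfg, bfh, ceg, cgh, def, dfg, dgh

Hence C_0 ≅ Z^8, C_1 ≅ Z^24, C_2 ≅ Z^16.

The boundary map ∂_1: C_1 → C_0 maps an edge to its endpoints' difference, ∂[p,q] = q − p. For instance
  ∂dh = h − d.
This gives a 8×24 integer matrix of rank 7; reducing to Smith normal form yields diagonal entries (1,1,1,1,1,1,1).

Boundary ∂_2: C_2 → C_1 acts by ∂[p,q,r] = [q,r] − [p,r] + [p,q]. For instance
  ∂aef = ef − af + ae,
  ∂afh = fh − ah + af.
The 24×16 boundary matrix has rank 15 and Smith normal form diag(1,1,1,1,1,1,1,1,1,1,1,1,1,1,1).

Reading off H_k = ker ∂_k / im ∂_{k+1}:

  H_0: rank C_0 − rank ∂_1 = 8 − 7 = 1, and the invariant factors of ∂_1 are all 1, so H_0 ≅ Z.
  H_1: rank ker ∂_1 − rank ∂_2 = (24 − 7) − 15 = 2, and the invariant factors of ∂_2 are all 1, so H_1 ≅ Z^2.
  H_2: rank ker ∂_2 − rank ∂_3 = (16 − 15) − 0 = 1, and there is no ∂_3, so H_2 ≅ Z.

As a check, the Euler characteristic is 8 − 24 + 16 = 0, which agrees with 1 − 2 + 1 = 0.

H_0 ≅ Z,  H_1 ≅ Z^2,  H_2 ≅ Z.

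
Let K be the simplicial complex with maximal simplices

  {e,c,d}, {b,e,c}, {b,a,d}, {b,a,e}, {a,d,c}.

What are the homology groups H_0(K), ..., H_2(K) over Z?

We work with the vertex ordering a < b < c < d < e. The simplices of K, each written with vertices in increasing order, are:

  0-simplices (5): a, b, c, d, e
  1-simplices (10): ab, ac, ad, ae, bc, bd, be, cd, ce, de
  2-simplices (5): abd, abe, acd, bce, cde

Hence C_0 ≅ Z^5, C_1 ≅ Z^10, C_2 ≅ Z^5.

The boundary map ∂_1: C_1 → C_0 is given by ∂[p,q] = [q] − [p].
This gives a 5×10 integer matrix of rank 4; reducing to Smith normal form yields diagonal entries (1,1,1,1).

The boundary map ∂_2: C_2 → C_1 sends each 2-simplex [p,q,r] to [q,r] − [p,r] + [p,q]. For instance
  ∂abe = be − ae + ab,
  ∂bce = ce − be + bc.
The resulting 10×5 matrix has rank 5, and its Smith normal form has invariant factors (1,1,1,1,1).

From H_k ≅ ker(∂_k) / im(∂_{k+1}) we obtain:

  H_0: rank C_0 − rank ∂_1 = 5 − 4 = 1, and the invariant factors of ∂_1 are all 1, so H_0 ≅ Z.
  H_1: rank ker ∂_1 − rank ∂_2 = (10 − 4) − 5 = 1, and the invariant factors of ∂_2 are all 1, so H_1 ≅ Z.
  H_2: rank ker ∂_2 − rank ∂_3 = (5 − 5) − 0 = 0, and there is no ∂_3, so H_2 ≅ 0.

(K is a triangulation of the Möbius band.)

H_0 ≅ Z,  H_1 ≅ Z,  H_2 = 0.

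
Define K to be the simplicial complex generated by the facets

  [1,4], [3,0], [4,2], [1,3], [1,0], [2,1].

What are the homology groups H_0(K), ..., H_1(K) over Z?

Order the vertices as 0 < 1 < 2 < 3 < 4. Listing each simplex with vertices in this order, K has dimension 1 with simplices:

  0-simplices (5): [0], [1], [2], [3], [4]
  1-simplices (6): [0,1], [0,3], [1,2], [1,3], [1,4], [2,4]

so the chain groups are C_0 ≅ Z^5, C_1 ≅ Z^6.

Boundary ∂_1: C_1 → C_0 maps an edge to its endpoints' difference, ∂[p,q] = q − p.
The 5×6 boundary matrix has rank 4 and Smith normal form diag(1,1,1,1).

Computing H_k = (kernel of ∂_k) / (image of ∂_{k+1}):

  H_0: rank C_0 − rank ∂_1 = 5 − 4 = 1, and the invariant factors of ∂_1 are all 1, so H_0 ≅ Z.
  H_1: rank ker ∂_1 − rank ∂_2 = (6 − 4) − 0 = 2, and there is no ∂_2, so H_1 ≅ Z^2.

As a check, the Euler characteristic is 5 − 6 = -1, which agrees with 1 − 2 = -1.

H_0 = Z,  H_1 = Z^2.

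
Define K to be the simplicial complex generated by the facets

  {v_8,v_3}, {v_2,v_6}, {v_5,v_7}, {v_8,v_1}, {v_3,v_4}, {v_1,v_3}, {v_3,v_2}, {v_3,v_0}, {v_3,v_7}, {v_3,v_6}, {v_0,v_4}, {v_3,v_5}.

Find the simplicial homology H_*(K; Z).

H_0 ≅ Z,  H_1 ≅ Z^4.

Take the total order v_0 < v_1 < v_2 < v_3 < v_4 < v_5 < v_6 < v_7 < v_8 on the vertex set. Then K (dimension 1) consists of the simplices:

  0-simplices (9): [v_0], [v_1], [v_2], [v_3], [v_4], [v_5], [v_6], [v_7], [v_8]
  1-simplices (12): [v_0,v_3], [v_0,v_4], [v_1,v_3], [v_1,v_8], [v_2,v_3], [v_2,v_6], [v_3,v_4], [v_3,v_5], [v_3,v_6], [v_3,v_7], [v_3,v_8], [v_5,v_7]

giving chain groups C_0 ≅ Z^9, C_1 ≅ Z^12.

Boundary ∂_1: C_1 → C_0 maps an edge to its endpoints' difference, ∂[p,q] = q − p.
As a 9×12 matrix over Z this has rank 8, with invariant factors (1,1,1,1,1,1,1,1).

Computing H_k = (kernel of ∂_k) / (image of ∂_{k+1}):

  H_0: rank C_0 − rank ∂_1 = 9 − 8 = 1, and the invariant factors of ∂_1 are all 1, so H_0 = Z.
  H_1: rank ker ∂_1 − rank ∂_2 = (12 − 8) − 0 = 4, and there is no ∂_2, so H_1 = Z^4.

As a check, the Euler characteristic is 9 − 12 = -3, which agrees with 1 − 4 = -3.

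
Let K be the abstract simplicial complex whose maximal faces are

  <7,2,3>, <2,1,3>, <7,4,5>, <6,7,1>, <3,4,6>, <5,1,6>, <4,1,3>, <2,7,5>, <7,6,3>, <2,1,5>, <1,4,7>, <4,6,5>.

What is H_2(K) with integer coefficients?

We work with the vertex ordering 1 < 2 < 3 < 4 < 5 < 6 < 7. The simplices of K, each written with vertices in increasing order, are:

  0-simplices (7): [1], [2], [3], [4], [5], [6], [7]
  1-simplices (18): [1,2], [1,3], [1,4], [1,5], [1,6], [1,7], [2,3], [2,5], [2,7], [3,4], [3,6], [3,7], [4,5], [4,6], [4,7], [5,6], [5,7], [6,7]
  2-simplices (12): [1,2,3], [1,2,5], [1,3,4], [1,4,7], [1,5,6], [1,6,7], [2,3,7], [2,5,7], [3,4,6], [3,6,7], [4,5,6], [4,5,7]

so the chain groups are C_0 ≅ Z^7, C_1 ≅ Z^18, C_2 ≅ Z^12.

∂_1: C_1 → C_0 maps an edge to its endpoints' difference, ∂[p,q] = q − p. For instance
  ∂[4,5] = [5] − [4].
The 7×18 boundary matrix has rank 6 and Smith normal form diag(1,1,1,1,1,1).

The boundary map ∂_2: C_2 → C_1 sends each 2-simplex [p,q,r] to [q,r] − [p,r] + [p,q]. For instance
  ∂[4,5,7] = [5,7] − [4,7] + [4,5],
  ∂[1,2,5] = [2,5] − [1,5] + [1,2].
The 18×12 boundary matrix has rank 12 and Smith normal form diag(1,1,1,1,1,1,1,1,1,1,1,2).

From H_k ≅ ker(∂_k) / im(∂_{k+1}) we obtain:

  H_2: rank ker ∂_2 − rank ∂_3 = (12 − 12) − 0 = 0, and there is no ∂_3, so H_2 ≅ 0.

H_2 = 0.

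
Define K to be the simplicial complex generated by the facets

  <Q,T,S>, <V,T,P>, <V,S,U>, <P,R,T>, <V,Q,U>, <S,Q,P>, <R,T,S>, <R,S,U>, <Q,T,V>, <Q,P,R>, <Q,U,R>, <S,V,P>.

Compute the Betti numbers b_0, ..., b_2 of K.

Take the total order P < Q < R < S < T < U < V on the vertex set. Then K (dimension 2) consists of the simplices:

  0-simplices (7): P, Q, R, S, T, U, V
  1-simplices (18): PQ, PR, PS, PT, PV, QR, QS, QT, QU, QV, RS, RT, RU, ST, SU, SV, TV, UV
  2-simplices (12): PQR, PQS, PRT, PSV, PTV, QRU, QST, QTV, QUV, RST, RSU, SUV

giving chain groups C_0 ≅ Z^7, C_1 ≅ Z^18, C_2 ≅ Z^12.

Boundary ∂_1: C_1 → C_0 is given by ∂[p,q] = [q] − [p]. For instance
  ∂QS = S − Q.
The resulting 7×18 matrix has rank 6, and its Smith normal form has invariant factors (1,1,1,1,1,1).

The boundary map ∂_2: C_2 → C_1 sends each 2-simplex [p,q,r] to [q,r] − [p,r] + [p,q]. For instance
  ∂QST = ST − QT + QS,
  ∂QTV = TV − QV + QT.
This gives a 18×12 integer matrix of rank 12; reducing to Smith normal form yields diagonal entries (1,1,1,1,1,1,1,1,1,1,1,2).

Now H_k = ker ∂_k / im ∂_{k+1}, so:

  H_0: rank C_0 − rank ∂_1 = 7 − 6 = 1, and the invariant factors of ∂_1 are all 1, so H_0 = Z.
  H_1: rank ker ∂_1 − rank ∂_2 = (18 − 6) − 12 = 0, and ∂_2 has invariant factor 2 > 1, so H_1 = Z/2Z.
  H_2: rank ker ∂_2 − rank ∂_3 = (12 − 12) − 0 = 0, and there is no ∂_3, so H_2 = 0.

As a check, the Euler characteristic is 7 − 18 + 12 = 1, which agrees with 1 − 0 + 0 = 1.

Hence the Betti numbers are b_0 = 1, b_1 = 0, b_2 = 0.

b_0 = 1, b_1 = 0, b_2 = 0.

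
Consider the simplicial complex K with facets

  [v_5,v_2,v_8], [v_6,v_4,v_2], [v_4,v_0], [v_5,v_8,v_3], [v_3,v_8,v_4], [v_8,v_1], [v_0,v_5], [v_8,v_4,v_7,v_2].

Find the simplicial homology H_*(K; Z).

Order the vertices as v_0 < v_1 < v_2 < v_3 < v_4 < v_5 < v_6 < v_7 < v_8. Listing each simplex with vertices in this order, K has dimension 3 with simplices:

  0-simplices (9): [v_0], [v_1], [v_2], [v_3], [v_4], [v_5], [v_6], [v_7], [v_8]
  1-simplices (16): (16 of them)
  2-simplices (8): [v_2,v_4,v_6], [v_2,v_4,v_7], [v_2,v_4,v_8], [v_2,v_5,v_8], [v_2,v_7,v_8], [v_3,v_4,v_8], [v_3,v_5,v_8], [v_4,v_7,v_8]
  3-simplices (1): [v_2,v_4,v_7,v_8]

giving chain groups C_0 ≅ Z^9, C_1 ≅ Z^16, C_2 ≅ Z^8, C_3 ≅ Z^1.

∂_1: C_1 → C_0 is given by ∂[p,q] = [q] − [p].
As a 9×16 matrix over Z this has rank 8, with invariant factors (1,1,1,1,1,1,1,1).

Boundary ∂_2: C_2 → C_1 acts by ∂[p,q,r] = [q,r] − [p,r] + [p,q]. For instance
  ∂[v_4,v_7,v_8] = [v_7,v_8] − [v_4,v_8] + [v_4,v_7],
  ∂[v_2,v_4,v_8] = [v_4,v_8] − [v_2,v_8] + [v_2,v_4].
As a 16×8 matrix over Z this has rank 7, with invariant factors (1,1,1,1,1,1,1).

Boundary ∂_3: C_3 → C_2 sends each 3-simplex σ to the alternating sum Σ_i (−1)^i (σ with its i-th vertex removed). For instance
  ∂[v_2,v_4,v_7,v_8] = [v_4,v_7,v_8] − [v_2,v_7,v_8] + [v_2,v_4,v_8] − [v_2,v_4,v_7].
The 8×1 boundary matrix has rank 1 and Smith normal form diag(1).

From H_k ≅ ker(∂_k) / im(∂_{k+1}) we obtain:

  H_0: rank C_0 − rank ∂_1 = 9 − 8 = 1, and the invariant factors of ∂_1 are all 1, so H_0 ≅ Z.
  H_1: rank ker ∂_1 − rank ∂_2 = (16 − 8) − 7 = 1, and the invariant factors of ∂_2 are all 1, so H_1 ≅ Z.
  H_2: rank ker ∂_2 − rank ∂_3 = (8 − 7) − 1 = 0, and the invariant factors of ∂_3 are all 1, so H_2 ≅ 0.
  H_3: rank ker ∂_3 − rank ∂_4 = (1 − 1) − 0 = 0, and there is no ∂_4, so H_3 ≅ 0.

As a check, the Euler characteristic is 9 − 16 + 8 − 1 = 0, which agrees with 1 − 1 + 0 − 0 = 0.

H_0 ≅ Z,  H_1 ≅ Z,  H_2 = 0,  H_3 = 0.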